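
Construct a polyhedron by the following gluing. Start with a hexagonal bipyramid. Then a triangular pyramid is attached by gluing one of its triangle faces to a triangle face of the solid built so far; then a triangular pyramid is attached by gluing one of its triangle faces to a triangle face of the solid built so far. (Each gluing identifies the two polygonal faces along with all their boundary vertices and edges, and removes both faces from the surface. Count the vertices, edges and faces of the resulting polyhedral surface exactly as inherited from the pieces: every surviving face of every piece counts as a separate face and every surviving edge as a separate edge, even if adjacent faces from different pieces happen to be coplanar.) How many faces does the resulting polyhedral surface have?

A hexagonal bipyramid: V=8, E=18, F=12.
Attach a triangular pyramid (V=4, E=6, F=4) along a 3-gon: merge 3 vertices and 3 edges, delete both glued faces → V=9, E=21, F=14.
Attach a triangular pyramid (V=4, E=6, F=4) along a 3-gon: merge 3 vertices and 3 edges, delete both glued faces → V=10, E=24, F=16.
Check: V − E + F = 10 − 24 + 16 = 2.

16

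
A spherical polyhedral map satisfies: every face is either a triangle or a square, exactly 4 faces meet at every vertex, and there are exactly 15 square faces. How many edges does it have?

Let x be the number of triangles; then F = 15 + x.
Edge–face incidences: 2E = 4·15 + 3·x = 60 + 3x.
Every vertex has degree 4, so 4V = 2E.
Euler: V − E + F = 2 ⇒ (2E)/4 − E + (15 + x) = 2.
Multiply by 8: 2·(2E) − 4·(2E) + 8·(15 + x) = 16, i.e. 120 + 8x − 2·(60 + 3x) = 16.
Collecting terms: 2x = 16, so x = 8.
Then 2E = 60 + 3·8 = 84, so E = 42, V = 2E/4 = 21, F = 15 + 8 = 23.

42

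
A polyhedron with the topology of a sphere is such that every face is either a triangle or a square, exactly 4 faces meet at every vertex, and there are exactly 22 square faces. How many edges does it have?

Let x be the number of triangles; then F = 22 + x.
Edge–face incidences: 2E = 4·22 + 3·x = 88 + 3x.
Every vertex has degree 4, so 4V = 2E.
Euler: V − E + F = 2 ⇒ (2E)/4 − E + (22 + x) = 2.
Multiply by 8: 2·(2E) − 4·(2E) + 8·(22 + x) = 16, i.e. 176 + 8x − 2·(88 + 3x) = 16.
Collecting terms: 2x = 16, so x = 8.
Then 2E = 88 + 3·8 = 112, so E = 56, V = 2E/4 = 28, F = 22 + 8 = 30.

56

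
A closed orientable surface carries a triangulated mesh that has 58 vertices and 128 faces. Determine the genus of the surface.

4

Every face is a triangle, so 2E = 3·128 = 384, giving E = 192.
χ = V − E + F = 58 − 192 + 128 = -6.
For a closed orientable surface χ = 2 − 2g, so g = (2 − (-6))/2 = 4.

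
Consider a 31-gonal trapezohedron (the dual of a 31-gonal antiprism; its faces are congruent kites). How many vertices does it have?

The n-trapezohedron (dual of the n-antiprism) has V = 2·31 + 2 = 64, E = 4·31 = 124, F = 2·31 = 62.

64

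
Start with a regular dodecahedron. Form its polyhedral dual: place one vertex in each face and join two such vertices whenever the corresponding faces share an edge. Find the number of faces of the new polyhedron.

The base solid has V = 20, E = 30, F = 12.
The dual swaps V and F and preserves E: V′ = F = 12, E′ = E = 30, F′ = V = 20.

20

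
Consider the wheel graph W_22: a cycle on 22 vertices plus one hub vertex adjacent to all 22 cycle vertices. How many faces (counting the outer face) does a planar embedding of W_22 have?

W_22 has V = 22 + 1 = 23 vertices and E = 2·22 = 44 edges.
By Euler's formula F = 2 − V + E = 2 − 23 + 44 = 23.

23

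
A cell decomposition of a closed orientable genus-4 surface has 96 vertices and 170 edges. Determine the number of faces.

68

For a closed orientable surface of genus 4, χ = 2 − 2·4 = -6.
F = -6 − V + E = -6 − 96 + 170 = 68.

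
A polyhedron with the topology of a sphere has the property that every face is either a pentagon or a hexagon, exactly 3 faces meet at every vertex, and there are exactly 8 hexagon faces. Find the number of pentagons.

12

Let x be the number of pentagons; then F = 8 + x.
Edge–face incidences: 2E = 6·8 + 5·x = 48 + 5x.
Every vertex has degree 3, so 3V = 2E.
Euler: V − E + F = 2 ⇒ (2E)/3 − E + (8 + x) = 2.
Multiply by 6: 2·(2E) − 3·(2E) + 6·(8 + x) = 12, i.e. 48 + 6x − (48 + 5x) = 12.
Collecting terms: x = 12.
Then 2E = 48 + 5·12 = 108, so E = 54, V = 2E/3 = 36, F = 8 + 12 = 20.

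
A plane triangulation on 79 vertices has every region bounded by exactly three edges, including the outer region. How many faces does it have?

154

In a plane triangulation 3F = 2E and V − E + F = 2, so F = 2V − 4 = 2·79 − 4 = 154.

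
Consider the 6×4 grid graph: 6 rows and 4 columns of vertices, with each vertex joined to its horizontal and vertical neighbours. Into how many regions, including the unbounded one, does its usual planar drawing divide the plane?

The grid has V = 6·4 = 24 vertices and E = 6·3 + 4·5 = 38 edges.
F = 2 − V + E = 2 − 24 + 38 = 16.

16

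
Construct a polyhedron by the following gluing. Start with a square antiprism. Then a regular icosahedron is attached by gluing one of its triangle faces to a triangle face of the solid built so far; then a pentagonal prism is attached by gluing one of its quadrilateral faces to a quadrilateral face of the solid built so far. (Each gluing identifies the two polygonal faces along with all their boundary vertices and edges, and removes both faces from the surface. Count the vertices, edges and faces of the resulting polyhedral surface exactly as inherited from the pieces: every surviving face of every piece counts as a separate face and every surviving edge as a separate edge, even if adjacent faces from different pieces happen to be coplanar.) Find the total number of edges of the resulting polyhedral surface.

54

A square antiprism: V=8, E=16, F=10.
Attach a regular icosahedron (V=12, E=30, F=20) along a 3-gon: merge 3 vertices and 3 edges, delete both glued faces → V=17, E=43, F=28.
Attach a pentagonal prism (V=10, E=15, F=7) along a 4-gon: merge 4 vertices and 4 edges, delete both glued faces → V=23, E=54, F=33.
Check: V − E + F = 23 − 54 + 33 = 2.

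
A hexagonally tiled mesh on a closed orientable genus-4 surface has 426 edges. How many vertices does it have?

χ = 2 − 2·4 = -6, and every face is a hexagon so 6F = 2E.
F = 2E/6 = 142. Then V = -6 + E − F = -6 + 426 − 142 = 278.

278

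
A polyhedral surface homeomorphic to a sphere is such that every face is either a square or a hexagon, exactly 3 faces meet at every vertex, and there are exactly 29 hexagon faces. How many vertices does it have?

66

Let x be the number of squares; then F = 29 + x.
Edge–face incidences: 2E = 6·29 + 4·x = 174 + 4x.
Every vertex has degree 3, so 3V = 2E.
Euler: V − E + F = 2 ⇒ (2E)/3 − E + (29 + x) = 2.
Multiply by 6: 2·(2E) − 3·(2E) + 6·(29 + x) = 12, i.e. 174 + 6x − (174 + 4x) = 12.
Collecting terms: 2x = 12, so x = 6.
Then 2E = 174 + 4·6 = 198, so E = 99, V = 2E/3 = 66, F = 29 + 6 = 35.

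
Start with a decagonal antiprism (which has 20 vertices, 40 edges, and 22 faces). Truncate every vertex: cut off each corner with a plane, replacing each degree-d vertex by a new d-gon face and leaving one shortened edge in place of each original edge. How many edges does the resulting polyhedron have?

120

Truncation replaces each original edge-end by a new vertex, so V′ = 2E = 80.
Each original edge survives, and each old vertex of degree d contributes d new edges; summing degrees gives Σd = 2E, so E′ = E + 2E = 3E = 120.
Each original face survives and each original vertex becomes one new face: F′ = F + V = 42.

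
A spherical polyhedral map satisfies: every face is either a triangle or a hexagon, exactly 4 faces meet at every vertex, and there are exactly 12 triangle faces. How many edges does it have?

24

Let x be the number of hexagons; then F = 12 + x.
Edge–face incidences: 2E = 3·12 + 6·x = 36 + 6x.
Every vertex has degree 4, so 4V = 2E.
Euler: V − E + F = 2 ⇒ (2E)/4 − E + (12 + x) = 2.
Multiply by 8: 2·(2E) − 4·(2E) + 8·(12 + x) = 16, i.e. 96 + 8x − 2·(36 + 6x) = 16.
Collecting terms: −4x + 24 = 16, so −4x = −8, so x = 2.
Then 2E = 36 + 6·2 = 48, so E = 24, V = 2E/4 = 12, F = 12 + 2 = 14.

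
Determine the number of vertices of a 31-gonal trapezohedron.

The n-trapezohedron (dual of the n-antiprism) has V = 2·31 + 2 = 64, E = 4·31 = 124, F = 2·31 = 62.

64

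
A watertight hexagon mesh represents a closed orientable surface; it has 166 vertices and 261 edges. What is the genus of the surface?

Every face is a hexagon and each edge borders two faces, so 6F = 2·261, giving F = 87.
χ = V − E + F = 166 − 261 + 87 = -8.
For a closed orientable surface χ = 2 − 2g, so g = (2 − (-8))/2 = 5.

5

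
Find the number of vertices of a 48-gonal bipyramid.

A bipyramid over an n-gon has 2n triangular faces and n + 2 vertices: V = 48 + 2 = 50, E = 3·48 = 144, F = 2·48 = 96.

50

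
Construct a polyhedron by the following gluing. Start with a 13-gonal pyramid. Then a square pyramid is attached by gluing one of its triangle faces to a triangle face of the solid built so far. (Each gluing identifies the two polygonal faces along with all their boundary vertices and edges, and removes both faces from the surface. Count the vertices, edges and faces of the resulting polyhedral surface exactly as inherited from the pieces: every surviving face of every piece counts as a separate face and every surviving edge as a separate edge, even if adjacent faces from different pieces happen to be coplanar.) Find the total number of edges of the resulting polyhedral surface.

A 13-gonal pyramid: V=14, E=26, F=14.
Attach a square pyramid (V=5, E=8, F=5) along a 3-gon: merge 3 vertices and 3 edges, delete both glued faces → V=16, E=31, F=17.
Check: V − E + F = 16 − 31 + 17 = 2.

31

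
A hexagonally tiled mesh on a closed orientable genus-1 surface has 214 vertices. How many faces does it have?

χ = 2 − 2·1 = 0, and every face is a hexagon so 6F = 2E.
V − E + F = 0 with E = 6F/2 gives 214 − (6/2 − 1)·F = 0, so F = 107 and E = 321.

107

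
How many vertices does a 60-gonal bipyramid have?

A bipyramid over an n-gon has 2n triangular faces and n + 2 vertices: V = 60 + 2 = 62, E = 3·60 = 180, F = 2·60 = 120.

62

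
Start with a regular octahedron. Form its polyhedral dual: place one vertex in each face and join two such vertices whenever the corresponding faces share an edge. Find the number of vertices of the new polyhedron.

8

The base solid has V = 6, E = 12, F = 8.
The dual swaps V and F and preserves E: V′ = F = 8, E′ = E = 12, F′ = V = 6.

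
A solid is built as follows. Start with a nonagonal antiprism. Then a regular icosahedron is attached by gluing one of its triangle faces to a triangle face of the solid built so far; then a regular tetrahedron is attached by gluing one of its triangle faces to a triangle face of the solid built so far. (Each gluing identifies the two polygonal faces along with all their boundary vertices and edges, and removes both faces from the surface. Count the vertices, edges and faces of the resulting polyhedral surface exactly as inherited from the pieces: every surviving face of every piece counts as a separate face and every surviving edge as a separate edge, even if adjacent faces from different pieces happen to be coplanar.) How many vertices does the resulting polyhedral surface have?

28

A nonagonal antiprism: V=18, E=36, F=20.
Attach a regular icosahedron (V=12, E=30, F=20) along a 3-gon: merge 3 vertices and 3 edges, delete both glued faces → V=27, E=63, F=38.
Attach a regular tetrahedron (V=4, E=6, F=4) along a 3-gon: merge 3 vertices and 3 edges, delete both glued faces → V=28, E=66, F=40.
Check: V − E + F = 28 − 66 + 40 = 2.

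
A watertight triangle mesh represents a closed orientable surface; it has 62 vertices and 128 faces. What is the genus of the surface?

Every face is a triangle, so 2E = 3·128 = 384, giving E = 192.
χ = V − E + F = 62 − 192 + 128 = -2.
For a closed orientable surface χ = 2 − 2g, so g = (2 − (-2))/2 = 2.

2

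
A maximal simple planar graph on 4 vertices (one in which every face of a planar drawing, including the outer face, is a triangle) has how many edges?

In a plane triangulation 3F = 2E and V − E + F = 2, so E = 3V − 6 = 3·4 − 6 = 6.

6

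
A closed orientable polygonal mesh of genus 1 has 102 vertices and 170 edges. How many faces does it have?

For a closed orientable surface of genus 1, χ = 2 − 2·1 = 0.
F = 0 − V + E = 0 − 102 + 170 = 68.

68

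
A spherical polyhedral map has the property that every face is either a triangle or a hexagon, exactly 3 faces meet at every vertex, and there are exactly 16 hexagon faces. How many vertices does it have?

Let x be the number of triangles; then F = 16 + x.
Edge–face incidences: 2E = 6·16 + 3·x = 96 + 3x.
Every vertex has degree 3, so 3V = 2E.
Euler: V − E + F = 2 ⇒ (2E)/3 − E + (16 + x) = 2.
Multiply by 6: 2·(2E) − 3·(2E) + 6·(16 + x) = 12, i.e. 96 + 6x − (96 + 3x) = 12.
Collecting terms: 3x = 12, so x = 4.
Then 2E = 96 + 3·4 = 108, so E = 54, V = 2E/3 = 36, F = 16 + 4 = 20.

36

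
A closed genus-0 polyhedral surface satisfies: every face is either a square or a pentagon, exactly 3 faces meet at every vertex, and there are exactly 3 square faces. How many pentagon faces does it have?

6

Let x be the number of pentagons; then F = 3 + x.
Edge–face incidences: 2E = 4·3 + 5·x = 12 + 5x.
Every vertex has degree 3, so 3V = 2E.
Euler: V − E + F = 2 ⇒ (2E)/3 − E + (3 + x) = 2.
Multiply by 6: 2·(2E) − 3·(2E) + 6·(3 + x) = 12, i.e. 18 + 6x − (12 + 5x) = 12.
Collecting terms: x + 6 = 12, so x = 6.
Then 2E = 12 + 5·6 = 42, so E = 21, V = 2E/3 = 14, F = 3 + 6 = 9.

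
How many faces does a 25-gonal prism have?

A prism on an n-gon has two n-gon bases and n rectangular sides: V = 2·25 = 50, E = 3·25 = 75, F = 25 + 2 = 27.

27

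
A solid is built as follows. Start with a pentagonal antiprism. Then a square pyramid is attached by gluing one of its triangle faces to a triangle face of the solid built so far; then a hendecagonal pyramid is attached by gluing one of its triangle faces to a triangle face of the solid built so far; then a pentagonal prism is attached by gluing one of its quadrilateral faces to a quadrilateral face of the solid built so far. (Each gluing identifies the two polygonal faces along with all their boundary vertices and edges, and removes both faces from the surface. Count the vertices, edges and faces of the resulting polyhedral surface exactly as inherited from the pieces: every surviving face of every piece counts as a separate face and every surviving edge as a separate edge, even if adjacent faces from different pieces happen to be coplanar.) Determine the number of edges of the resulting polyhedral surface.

A pentagonal antiprism: V=10, E=20, F=12.
Attach a square pyramid (V=5, E=8, F=5) along a 3-gon: merge 3 vertices and 3 edges, delete both glued faces → V=12, E=25, F=15.
Attach a hendecagonal pyramid (V=12, E=22, F=12) along a 3-gon: merge 3 vertices and 3 edges, delete both glued faces → V=21, E=44, F=25.
Attach a pentagonal prism (V=10, E=15, F=7) along a 4-gon: merge 4 vertices and 4 edges, delete both glued faces → V=27, E=55, F=30.
Check: V − E + F = 27 − 55 + 30 = 2.

55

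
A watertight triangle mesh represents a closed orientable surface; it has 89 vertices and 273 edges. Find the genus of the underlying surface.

Every face is a triangle and each edge borders two faces, so 3F = 2·273, giving F = 182.
χ = V − E + F = 89 − 273 + 182 = -2.
For a closed orientable surface χ = 2 − 2g, so g = (2 − (-2))/2 = 2.

2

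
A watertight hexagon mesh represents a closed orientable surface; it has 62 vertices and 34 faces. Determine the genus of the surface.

Every face is a hexagon, so 2E = 6·34 = 204, giving E = 102.
χ = V − E + F = 62 − 102 + 34 = -6.
For a closed orientable surface χ = 2 − 2g, so g = (2 − (-6))/2 = 4.

4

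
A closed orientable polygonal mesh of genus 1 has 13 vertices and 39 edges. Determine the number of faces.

26

For a closed orientable surface of genus 1, χ = 2 − 2·1 = 0.
F = 0 − V + E = 0 − 13 + 39 = 26.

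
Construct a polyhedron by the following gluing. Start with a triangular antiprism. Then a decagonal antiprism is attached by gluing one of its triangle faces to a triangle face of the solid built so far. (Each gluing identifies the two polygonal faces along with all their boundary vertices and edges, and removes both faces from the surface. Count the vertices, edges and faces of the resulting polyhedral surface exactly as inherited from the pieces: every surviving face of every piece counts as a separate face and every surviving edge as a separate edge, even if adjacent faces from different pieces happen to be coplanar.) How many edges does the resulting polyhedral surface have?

49

A triangular antiprism: V=6, E=12, F=8.
Attach a decagonal antiprism (V=20, E=40, F=22) along a 3-gon: merge 3 vertices and 3 edges, delete both glued faces → V=23, E=49, F=28.
Check: V − E + F = 23 − 49 + 28 = 2.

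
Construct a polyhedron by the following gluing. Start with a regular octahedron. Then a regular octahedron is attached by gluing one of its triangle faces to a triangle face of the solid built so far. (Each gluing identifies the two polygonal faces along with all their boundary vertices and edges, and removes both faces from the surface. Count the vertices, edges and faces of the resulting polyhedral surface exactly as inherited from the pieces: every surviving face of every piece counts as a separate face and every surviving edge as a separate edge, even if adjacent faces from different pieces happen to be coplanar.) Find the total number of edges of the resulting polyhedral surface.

A regular octahedron: V=6, E=12, F=8.
Attach a regular octahedron (V=6, E=12, F=8) along a 3-gon: merge 3 vertices and 3 edges, delete both glued faces → V=9, E=21, F=14.
Check: V − E + F = 9 − 21 + 14 = 2.

21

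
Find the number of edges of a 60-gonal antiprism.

An antiprism on an n-gon has two n-gon caps and 2n triangles: V = 2·60 = 120, E = 4·60 = 240, F = 2·60 + 2 = 122.

240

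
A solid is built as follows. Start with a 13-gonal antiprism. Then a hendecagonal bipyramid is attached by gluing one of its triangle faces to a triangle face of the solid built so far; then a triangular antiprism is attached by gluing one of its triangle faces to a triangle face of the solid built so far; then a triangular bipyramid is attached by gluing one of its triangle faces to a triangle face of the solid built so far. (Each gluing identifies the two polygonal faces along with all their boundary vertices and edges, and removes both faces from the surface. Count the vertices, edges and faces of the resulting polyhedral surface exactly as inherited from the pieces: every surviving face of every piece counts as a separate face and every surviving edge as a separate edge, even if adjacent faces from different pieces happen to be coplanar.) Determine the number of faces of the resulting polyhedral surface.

A 13-gonal antiprism: V=26, E=52, F=28.
Attach a hendecagonal bipyramid (V=13, E=33, F=22) along a 3-gon: merge 3 vertices and 3 edges, delete both glued faces → V=36, E=82, F=48.
Attach a triangular antiprism (V=6, E=12, F=8) along a 3-gon: merge 3 vertices and 3 edges, delete both glued faces → V=39, E=91, F=54.
Attach a triangular bipyramid (V=5, E=9, F=6) along a 3-gon: merge 3 vertices and 3 edges, delete both glued faces → V=41, E=97, F=58.
Check: V − E + F = 41 − 97 + 58 = 2.

58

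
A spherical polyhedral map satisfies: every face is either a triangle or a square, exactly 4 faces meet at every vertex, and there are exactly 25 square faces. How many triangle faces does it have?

8

Let x be the number of triangles; then F = 25 + x.
Edge–face incidences: 2E = 4·25 + 3·x = 100 + 3x.
Every vertex has degree 4, so 4V = 2E.
Euler: V − E + F = 2 ⇒ (2E)/4 − E + (25 + x) = 2.
Multiply by 8: 2·(2E) − 4·(2E) + 8·(25 + x) = 16, i.e. 200 + 8x − 2·(100 + 3x) = 16.
Collecting terms: 2x = 16, so x = 8.
Then 2E = 100 + 3·8 = 124, so E = 62, V = 2E/4 = 31, F = 25 + 8 = 33.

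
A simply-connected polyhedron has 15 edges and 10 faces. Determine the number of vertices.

7

Here V − E + F = 2.
V = 2 + E − F = 2 + 15 − 10 = 7.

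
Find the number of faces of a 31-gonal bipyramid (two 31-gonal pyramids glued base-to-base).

62

A bipyramid over an n-gon has 2n triangular faces and n + 2 vertices: V = 31 + 2 = 33, E = 3·31 = 93, F = 2·31 = 62.
Check: V − E + F = 33 − 93 + 62 = 2.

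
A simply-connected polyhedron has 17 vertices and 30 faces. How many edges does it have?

Here V − E + F = 2.
E = V + F − (2) = 17 + 30 − (2) = 45.

45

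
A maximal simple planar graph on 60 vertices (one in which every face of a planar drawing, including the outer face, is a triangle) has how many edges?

174

In a plane triangulation 3F = 2E and V − E + F = 2, so E = 3V − 6 = 3·60 − 6 = 174.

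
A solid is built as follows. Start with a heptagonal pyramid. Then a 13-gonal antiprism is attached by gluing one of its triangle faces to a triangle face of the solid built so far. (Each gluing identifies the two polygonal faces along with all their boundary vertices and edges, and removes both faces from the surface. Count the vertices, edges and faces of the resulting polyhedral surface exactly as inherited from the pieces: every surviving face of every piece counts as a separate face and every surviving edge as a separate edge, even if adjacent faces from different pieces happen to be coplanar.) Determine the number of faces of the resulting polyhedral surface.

A heptagonal pyramid: V=8, E=14, F=8.
Attach a 13-gonal antiprism (V=26, E=52, F=28) along a 3-gon: merge 3 vertices and 3 edges, delete both glued faces → V=31, E=63, F=34.
Check: V − E + F = 31 − 63 + 34 = 2.

34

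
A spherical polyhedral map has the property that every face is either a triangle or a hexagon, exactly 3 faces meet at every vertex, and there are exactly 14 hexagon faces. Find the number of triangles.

4

Let x be the number of triangles; then F = 14 + x.
Edge–face incidences: 2E = 6·14 + 3·x = 84 + 3x.
Every vertex has degree 3, so 3V = 2E.
Euler: V − E + F = 2 ⇒ (2E)/3 − E + (14 + x) = 2.
Multiply by 6: 2·(2E) − 3·(2E) + 6·(14 + x) = 12, i.e. 84 + 6x − (84 + 3x) = 12.
Collecting terms: 3x = 12, so x = 4.
Then 2E = 84 + 3·4 = 96, so E = 48, V = 2E/3 = 32, F = 14 + 4 = 18.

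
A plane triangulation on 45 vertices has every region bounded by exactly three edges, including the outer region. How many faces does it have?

In a plane triangulation 3F = 2E and V − E + F = 2, so F = 2V − 4 = 2·45 − 4 = 86.

86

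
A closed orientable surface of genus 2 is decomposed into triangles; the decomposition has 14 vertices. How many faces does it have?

32

χ = 2 − 2·2 = -2, and every face is a triangle so 3F = 2E.
V − E + F = -2 with E = 3F/2 gives 14 − (3/2 − 1)·F = -2, so F = 32 and E = 48.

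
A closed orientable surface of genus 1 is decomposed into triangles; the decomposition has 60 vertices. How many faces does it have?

χ = 2 − 2·1 = 0, and every face is a triangle so 3F = 2E.
V − E + F = 0 with E = 3F/2 gives 60 − (3/2 − 1)·F = 0, so F = 120 and E = 180.

120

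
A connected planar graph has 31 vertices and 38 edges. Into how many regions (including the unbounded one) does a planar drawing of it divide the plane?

9

Euler's formula for a connected plane graph: V − E + F = 2, so F = 2 − 31 + 38 = 9.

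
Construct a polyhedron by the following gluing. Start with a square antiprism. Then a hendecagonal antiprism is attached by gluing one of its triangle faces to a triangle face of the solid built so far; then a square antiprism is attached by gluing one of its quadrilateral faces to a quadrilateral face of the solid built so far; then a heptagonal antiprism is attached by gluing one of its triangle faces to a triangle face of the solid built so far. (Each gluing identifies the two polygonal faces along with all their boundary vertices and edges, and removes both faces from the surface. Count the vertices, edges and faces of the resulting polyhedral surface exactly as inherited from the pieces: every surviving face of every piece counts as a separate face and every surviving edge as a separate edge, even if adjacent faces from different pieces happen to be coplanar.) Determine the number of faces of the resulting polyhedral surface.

54

A square antiprism: V=8, E=16, F=10.
Attach a hendecagonal antiprism (V=22, E=44, F=24) along a 3-gon: merge 3 vertices and 3 edges, delete both glued faces → V=27, E=57, F=32.
Attach a square antiprism (V=8, E=16, F=10) along a 4-gon: merge 4 vertices and 4 edges, delete both glued faces → V=31, E=69, F=40.
Attach a heptagonal antiprism (V=14, E=28, F=16) along a 3-gon: merge 3 vertices and 3 edges, delete both glued faces → V=42, E=94, F=54.
Check: V − E + F = 42 − 94 + 54 = 2.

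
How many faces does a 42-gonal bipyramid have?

A bipyramid over an n-gon has 2n triangular faces and n + 2 vertices: V = 42 + 2 = 44, E = 3·42 = 126, F = 2·42 = 84.

84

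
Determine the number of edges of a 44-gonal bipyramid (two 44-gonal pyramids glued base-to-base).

A bipyramid over an n-gon has 2n triangular faces and n + 2 vertices: V = 44 + 2 = 46, E = 3·44 = 132, F = 2·44 = 88.
Check: V − E + F = 46 − 132 + 88 = 2.

132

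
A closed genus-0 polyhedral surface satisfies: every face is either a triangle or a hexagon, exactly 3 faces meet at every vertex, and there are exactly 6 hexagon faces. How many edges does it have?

24

Let x be the number of triangles; then F = 6 + x.
Edge–face incidences: 2E = 6·6 + 3·x = 36 + 3x.
Every vertex has degree 3, so 3V = 2E.
Euler: V − E + F = 2 ⇒ (2E)/3 − E + (6 + x) = 2.
Multiply by 6: 2·(2E) − 3·(2E) + 6·(6 + x) = 12, i.e. 36 + 6x − (36 + 3x) = 12.
Collecting terms: 3x = 12, so x = 4.
Then 2E = 36 + 3·4 = 48, so E = 24, V = 2E/3 = 16, F = 6 + 4 = 10.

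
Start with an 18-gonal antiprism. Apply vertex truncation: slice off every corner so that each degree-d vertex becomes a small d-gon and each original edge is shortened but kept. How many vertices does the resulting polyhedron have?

The base solid has V = 36, E = 72, F = 38.
Truncation replaces each original edge-end by a new vertex, so V′ = 2E = 144.
Each original edge survives, and each old vertex of degree d contributes d new edges; summing degrees gives Σd = 2E, so E′ = E + 2E = 3E = 216.
Each original face survives and each original vertex becomes one new face: F′ = F + V = 74.

144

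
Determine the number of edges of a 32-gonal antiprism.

128

An antiprism on an n-gon has two n-gon caps and 2n triangles: V = 2·32 = 64, E = 4·32 = 128, F = 2·32 + 2 = 66.
Check: V − E + F = 64 − 128 + 66 = 2.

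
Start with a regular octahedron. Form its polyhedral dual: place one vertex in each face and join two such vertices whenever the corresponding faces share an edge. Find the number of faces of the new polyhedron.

6

The base solid has V = 6, E = 12, F = 8.
The dual swaps V and F and preserves E: V′ = F = 8, E′ = E = 12, F′ = V = 6.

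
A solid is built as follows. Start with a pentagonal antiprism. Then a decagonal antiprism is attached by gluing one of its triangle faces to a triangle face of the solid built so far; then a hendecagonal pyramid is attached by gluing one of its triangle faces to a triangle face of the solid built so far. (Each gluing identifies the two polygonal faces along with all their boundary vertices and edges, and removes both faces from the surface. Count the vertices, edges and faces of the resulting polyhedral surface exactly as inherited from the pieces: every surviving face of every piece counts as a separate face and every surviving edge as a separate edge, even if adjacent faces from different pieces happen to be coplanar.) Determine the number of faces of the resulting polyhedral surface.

A pentagonal antiprism: V=10, E=20, F=12.
Attach a decagonal antiprism (V=20, E=40, F=22) along a 3-gon: merge 3 vertices and 3 edges, delete both glued faces → V=27, E=57, F=32.
Attach a hendecagonal pyramid (V=12, E=22, F=12) along a 3-gon: merge 3 vertices and 3 edges, delete both glued faces → V=36, E=76, F=42.
Check: V − E + F = 36 − 76 + 42 = 2.

42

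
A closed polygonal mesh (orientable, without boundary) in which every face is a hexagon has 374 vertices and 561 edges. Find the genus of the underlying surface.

1

Every face is a hexagon and each edge borders two faces, so 6F = 2·561, giving F = 187.
χ = V − E + F = 374 − 561 + 187 = 0.
For a closed orientable surface χ = 2 − 2g, so g = (2 − (0))/2 = 1.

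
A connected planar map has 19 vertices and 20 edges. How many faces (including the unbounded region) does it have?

Euler's formula for a connected plane graph: V − E + F = 2, so F = 2 − 19 + 20 = 3.

3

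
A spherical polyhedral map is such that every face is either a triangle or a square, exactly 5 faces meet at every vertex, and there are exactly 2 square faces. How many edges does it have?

Let x be the number of triangles; then F = 2 + x.
Edge–face incidences: 2E = 4·2 + 3·x = 8 + 3x.
Every vertex has degree 5, so 5V = 2E.
Euler: V − E + F = 2 ⇒ (2E)/5 − E + (2 + x) = 2.
Multiply by 10: 2·(2E) − 5·(2E) + 10·(2 + x) = 20, i.e. 20 + 10x − 3·(8 + 3x) = 20.
Collecting terms: x − 4 = 20, so x = 24.
Then 2E = 8 + 3·24 = 80, so E = 40, V = 2E/5 = 16, F = 2 + 24 = 26.

40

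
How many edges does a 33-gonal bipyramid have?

A bipyramid over an n-gon has 2n triangular faces and n + 2 vertices: V = 33 + 2 = 35, E = 3·33 = 99, F = 2·33 = 66.

99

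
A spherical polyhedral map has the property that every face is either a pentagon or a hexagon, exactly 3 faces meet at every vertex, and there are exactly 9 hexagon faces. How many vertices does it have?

38

Let x be the number of pentagons; then F = 9 + x.
Edge–face incidences: 2E = 6·9 + 5·x = 54 + 5x.
Every vertex has degree 3, so 3V = 2E.
Euler: V − E + F = 2 ⇒ (2E)/3 − E + (9 + x) = 2.
Multiply by 6: 2·(2E) − 3·(2E) + 6·(9 + x) = 12, i.e. 54 + 6x − (54 + 5x) = 12.
Collecting terms: x = 12.
Then 2E = 54 + 5·12 = 114, so E = 57, V = 2E/3 = 38, F = 9 + 12 = 21.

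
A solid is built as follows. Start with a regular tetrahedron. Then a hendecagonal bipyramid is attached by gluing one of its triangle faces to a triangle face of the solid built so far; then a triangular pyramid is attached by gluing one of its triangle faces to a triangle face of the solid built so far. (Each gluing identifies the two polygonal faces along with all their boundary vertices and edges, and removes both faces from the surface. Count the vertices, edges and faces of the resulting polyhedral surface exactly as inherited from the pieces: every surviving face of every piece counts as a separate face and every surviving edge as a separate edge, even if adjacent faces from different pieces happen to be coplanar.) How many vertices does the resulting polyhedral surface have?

15

A regular tetrahedron: V=4, E=6, F=4.
Attach a hendecagonal bipyramid (V=13, E=33, F=22) along a 3-gon: merge 3 vertices and 3 edges, delete both glued faces → V=14, E=36, F=24.
Attach a triangular pyramid (V=4, E=6, F=4) along a 3-gon: merge 3 vertices and 3 edges, delete both glued faces → V=15, E=39, F=26.
Check: V − E + F = 15 − 39 + 26 = 2.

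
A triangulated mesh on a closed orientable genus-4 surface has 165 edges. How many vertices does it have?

49

χ = 2 − 2·4 = -6, and every face is a triangle so 3F = 2E.
F = 2E/3 = 110. Then V = -6 + E − F = -6 + 165 − 110 = 49.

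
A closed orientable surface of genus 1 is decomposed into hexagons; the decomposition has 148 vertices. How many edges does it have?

222

χ = 2 − 2·1 = 0, and every face is a hexagon so 6F = 2E.
V − E + F = 0 with E = 6F/2 gives 148 − (6/2 − 1)·F = 0, so F = 74 and E = 222.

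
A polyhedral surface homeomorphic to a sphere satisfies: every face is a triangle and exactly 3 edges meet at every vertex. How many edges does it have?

6

Each face has 3 edges and each edge borders two faces, so 2E = 3F.
Each vertex has degree 3, so 3V = 2E and hence V = 3F/3.
Euler: V − E + F = 2 ⇒ (3F/3) − (3F/2) + F = 2.
Multiply by 6: (6 − 9 + 6)F = 12, i.e. 3F = 12.
So F = 4, E = 3·4/2 = 6, V = 3·4/3 = 4.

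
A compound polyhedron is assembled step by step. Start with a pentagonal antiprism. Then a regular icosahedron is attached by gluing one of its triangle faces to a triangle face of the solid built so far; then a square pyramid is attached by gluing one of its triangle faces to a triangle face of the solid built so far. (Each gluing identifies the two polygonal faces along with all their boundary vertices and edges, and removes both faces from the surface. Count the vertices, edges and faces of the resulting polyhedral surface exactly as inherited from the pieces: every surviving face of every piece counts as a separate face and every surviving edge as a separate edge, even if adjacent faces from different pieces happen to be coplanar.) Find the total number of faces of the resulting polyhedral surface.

33

A pentagonal antiprism: V=10, E=20, F=12.
Attach a regular icosahedron (V=12, E=30, F=20) along a 3-gon: merge 3 vertices and 3 edges, delete both glued faces → V=19, E=47, F=30.
Attach a square pyramid (V=5, E=8, F=5) along a 3-gon: merge 3 vertices and 3 edges, delete both glued faces → V=21, E=52, F=33.
Check: V − E + F = 21 − 52 + 33 = 2.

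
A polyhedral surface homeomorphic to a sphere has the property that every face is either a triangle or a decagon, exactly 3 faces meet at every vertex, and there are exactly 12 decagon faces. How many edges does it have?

90

Let x be the number of triangles; then F = 12 + x.
Edge–face incidences: 2E = 10·12 + 3·x = 120 + 3x.
Every vertex has degree 3, so 3V = 2E.
Euler: V − E + F = 2 ⇒ (2E)/3 − E + (12 + x) = 2.
Multiply by 6: 2·(2E) − 3·(2E) + 6·(12 + x) = 12, i.e. 72 + 6x − (120 + 3x) = 12.
Collecting terms: 3x − 48 = 12, so 3x = 60, so x = 20.
Then 2E = 120 + 3·20 = 180, so E = 90, V = 2E/3 = 60, F = 12 + 20 = 32.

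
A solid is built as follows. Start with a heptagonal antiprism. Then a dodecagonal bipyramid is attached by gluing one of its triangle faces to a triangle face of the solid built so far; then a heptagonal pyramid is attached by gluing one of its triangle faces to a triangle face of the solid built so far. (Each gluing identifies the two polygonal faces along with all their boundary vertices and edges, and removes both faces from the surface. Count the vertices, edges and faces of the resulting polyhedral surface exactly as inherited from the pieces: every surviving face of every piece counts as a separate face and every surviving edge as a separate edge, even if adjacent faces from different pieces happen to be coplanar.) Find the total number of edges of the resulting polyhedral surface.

72

A heptagonal antiprism: V=14, E=28, F=16.
Attach a dodecagonal bipyramid (V=14, E=36, F=24) along a 3-gon: merge 3 vertices and 3 edges, delete both glued faces → V=25, E=61, F=38.
Attach a heptagonal pyramid (V=8, E=14, F=8) along a 3-gon: merge 3 vertices and 3 edges, delete both glued faces → V=30, E=72, F=44.
Check: V − E + F = 30 − 72 + 44 = 2.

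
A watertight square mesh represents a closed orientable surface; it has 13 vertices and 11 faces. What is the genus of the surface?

Every face is a square, so 2E = 4·11 = 44, giving E = 22.
χ = V − E + F = 13 − 22 + 11 = 2.
For a closed orientable surface χ = 2 − 2g, so g = (2 − (2))/2 = 0.

0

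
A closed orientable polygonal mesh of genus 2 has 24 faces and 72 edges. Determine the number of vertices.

46

For a closed orientable surface of genus 2, χ = 2 − 2·2 = -2.
V = -2 + E − F = -2 + 72 − 24 = 46.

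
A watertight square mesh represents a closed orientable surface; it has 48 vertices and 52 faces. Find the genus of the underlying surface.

3

Every face is a square, so 2E = 4·52 = 208, giving E = 104.
χ = V − E + F = 48 − 104 + 52 = -4.
For a closed orientable surface χ = 2 − 2g, so g = (2 − (-4))/2 = 3.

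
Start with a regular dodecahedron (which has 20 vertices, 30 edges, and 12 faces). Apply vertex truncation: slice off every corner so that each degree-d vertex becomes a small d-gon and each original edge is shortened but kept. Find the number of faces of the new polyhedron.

32

Truncation replaces each original edge-end by a new vertex, so V′ = 2E = 60.
Each original edge survives, and each old vertex of degree d contributes d new edges; summing degrees gives Σd = 2E, so E′ = E + 2E = 3E = 90.
Each original face survives and each original vertex becomes one new face: F′ = F + V = 32.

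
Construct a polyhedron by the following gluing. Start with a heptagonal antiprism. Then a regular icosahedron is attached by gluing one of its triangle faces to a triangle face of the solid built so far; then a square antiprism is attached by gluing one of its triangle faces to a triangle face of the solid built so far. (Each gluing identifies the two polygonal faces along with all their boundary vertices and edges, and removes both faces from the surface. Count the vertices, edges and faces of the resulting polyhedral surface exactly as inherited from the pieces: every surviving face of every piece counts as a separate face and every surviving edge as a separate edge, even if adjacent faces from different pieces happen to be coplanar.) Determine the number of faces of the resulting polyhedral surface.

A heptagonal antiprism: V=14, E=28, F=16.
Attach a regular icosahedron (V=12, E=30, F=20) along a 3-gon: merge 3 vertices and 3 edges, delete both glued faces → V=23, E=55, F=34.
Attach a square antiprism (V=8, E=16, F=10) along a 3-gon: merge 3 vertices and 3 edges, delete both glued faces → V=28, E=68, F=42.
Check: V − E + F = 28 − 68 + 42 = 2.

42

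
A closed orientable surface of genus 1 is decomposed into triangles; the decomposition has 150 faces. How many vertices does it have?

75

χ = 2 − 2·1 = 0, and every face is a triangle so 3F = 2E.
E = 3·150/2 = 225. Then V = 0 + E − F = 0 + 225 − 150 = 75.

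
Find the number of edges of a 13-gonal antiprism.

52

An antiprism on an n-gon has two n-gon caps and 2n triangles: V = 2·13 = 26, E = 4·13 = 52, F = 2·13 + 2 = 28.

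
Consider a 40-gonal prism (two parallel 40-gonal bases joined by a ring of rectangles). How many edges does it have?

A prism on an n-gon has two n-gon bases and n rectangular sides: V = 2·40 = 80, E = 3·40 = 120, F = 40 + 2 = 42.
Check: V − E + F = 80 − 120 + 42 = 2.

120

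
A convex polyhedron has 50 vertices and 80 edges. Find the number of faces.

32

Here V − E + F = 2.
F = 2 − V + E = 2 − 50 + 80 = 32.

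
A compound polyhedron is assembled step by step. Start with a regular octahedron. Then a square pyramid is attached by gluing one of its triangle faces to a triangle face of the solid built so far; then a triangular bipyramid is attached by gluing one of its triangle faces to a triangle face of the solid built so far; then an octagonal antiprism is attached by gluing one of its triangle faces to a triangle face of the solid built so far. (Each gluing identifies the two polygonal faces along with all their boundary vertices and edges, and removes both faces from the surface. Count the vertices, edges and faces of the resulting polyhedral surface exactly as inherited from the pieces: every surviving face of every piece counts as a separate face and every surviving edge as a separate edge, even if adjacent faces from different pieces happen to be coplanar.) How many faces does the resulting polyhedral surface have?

31

A regular octahedron: V=6, E=12, F=8.
Attach a square pyramid (V=5, E=8, F=5) along a 3-gon: merge 3 vertices and 3 edges, delete both glued faces → V=8, E=17, F=11.
Attach a triangular bipyramid (V=5, E=9, F=6) along a 3-gon: merge 3 vertices and 3 edges, delete both glued faces → V=10, E=23, F=15.
Attach an octagonal antiprism (V=16, E=32, F=18) along a 3-gon: merge 3 vertices and 3 edges, delete both glued faces → V=23, E=52, F=31.
Check: V − E + F = 23 − 52 + 31 = 2.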